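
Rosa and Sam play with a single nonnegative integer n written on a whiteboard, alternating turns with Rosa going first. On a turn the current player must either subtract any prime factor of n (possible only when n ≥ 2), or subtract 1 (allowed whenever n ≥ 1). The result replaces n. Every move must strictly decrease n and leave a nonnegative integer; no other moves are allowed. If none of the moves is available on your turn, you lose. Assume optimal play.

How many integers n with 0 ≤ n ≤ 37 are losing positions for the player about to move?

Use the standard recursion: the mover loses at a terminal position; elsewhere, the mover wins exactly when some move hands the opponent an L position.
n=0: no move → L
n=1: reaches L-position 0 → W
n=2: reaches L-position 0 → W
n=3: reaches L-position 0 → W
n=4: only reaches 2(W), 3(W), all W → L
n=5: reaches L-position 0 → W
n=6: reaches L-position 4 → W
n=7: reaches L-position 0 → W
n=8: only reaches 6(W), 7(W), all W → L
n=9: reaches L-position 8 → W
n=10: reaches L-position 8 → W
n=11: reaches L-position 0 → W
n=12: only reaches 9(W), 10(W), 11(W), all W → L
n=13: reaches L-position 0 → W
n=14: reaches L-position 12 → W
n=15: reaches L-position 12 → W
n=16: only reaches 14(W), 15(W), all W → L
n=17: reaches L-position 0 → W
n=18: reaches L-position 16 → W
n=19: reaches L-position 0 → W
n=20: only reaches 15(W), 18(W), 19(W), all W → L
n=21: reaches L-position 20 → W
n=22: reaches L-position 20 → W
n=23: reaches L-position 0 → W
n=24: only reaches 21(W), 22(W), 23(W), all W → L
n=25: reaches L-position 20 → W
n=26: reaches L-position 24 → W
n=27: reaches L-position 24 → W
n=28: only reaches 21(W), 26(W), 27(W), all W → L
n=29: reaches L-position 0 → W
n=30: reaches L-position 28 → W
n=31: reaches L-position 0 → W
n=32: only reaches 30(W), 31(W), all W → L
n=33: reaches L-position 32 → W
n=34: reaches L-position 32 → W
n=35: reaches L-position 28 → W
n=36: only reaches 33(W), 34(W), 35(W), all W → L
n=37: reaches L-position 0 → W
L entries with 0 ≤ n ≤ 37: n = 0, 4, 8, 12, 16, 20, 24, 28, 32, 36; that makes 10.

10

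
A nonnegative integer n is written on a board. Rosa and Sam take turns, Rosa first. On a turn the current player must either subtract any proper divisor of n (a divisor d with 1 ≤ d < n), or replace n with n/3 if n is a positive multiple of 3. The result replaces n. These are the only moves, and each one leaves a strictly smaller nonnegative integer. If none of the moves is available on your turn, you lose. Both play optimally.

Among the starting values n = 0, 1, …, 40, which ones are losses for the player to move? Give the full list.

Use the standard recursion: the mover loses at a terminal position; elsewhere, the mover wins exactly when some move hands the opponent an L position.
n=0: no move → L
n=1: no move → L
n=2: can move to 1, which is L ⇒ W
n=3: can move to 1, which is L ⇒ W
n=4: moves to 2(W), 3(W); every one is W ⇒ L
n=5: can move to 4, which is L ⇒ W
n=6: can move to 4, which is L ⇒ W
n=7: the only move is to 6(W), a W ⇒ L
n=8: can move to 4, which is L ⇒ W
n=9: moves to 3(W), 6(W), 8(W); every one is W ⇒ L
n=10: can move to 9, which is L ⇒ W
n=11: the only move is to 10(W), a W ⇒ L
n=12: can move to 4, which is L ⇒ W
n=13: the only move is to 12(W), a W ⇒ L
n=14: can move to 7, which is L ⇒ W
n=15: moves to 5(W), 10(W), 12(W), 14(W); every one is W ⇒ L
n=16: can move to 15, which is L ⇒ W
n=17: the only move is to 16(W), a W ⇒ L
n=18: can move to 9, which is L ⇒ W
n=19: the only move is to 18(W), a W ⇒ L
n=20: can move to 15, which is L ⇒ W
n=21: can move to 7, which is L ⇒ W
n=22: can move to 11, which is L ⇒ W
n=23: the only move is to 22(W), a W ⇒ L
n=24: can move to 23, which is L ⇒ W
n=25: moves to 20(W), 24(W); every one is W ⇒ L
n=26: can move to 13, which is L ⇒ W
n=27: can move to 9, which is L ⇒ W
n=28: moves to 14(W), 21(W), 24(W), 26(W), 27(W); every one is W ⇒ L
n=29: can move to 28, which is L ⇒ W
n=30: can move to 15, which is L ⇒ W
n=31: the only move is to 30(W), a W ⇒ L
n=32: can move to 28, which is L ⇒ W
n=33: can move to 11, which is L ⇒ W
n=34: can move to 17, which is L ⇒ W
n=35: can move to 28, which is L ⇒ W
n=36: moves to 12(W), 18(W), 24(W), 27(W), 30(W), 32(W), 33(W), 34(W), 35(W); every one is W ⇒ L
n=37: can move to 36, which is L ⇒ W
n=38: can move to 19, which is L ⇒ W
n=39: can move to 13, which is L ⇒ W
n=40: can move to 36, which is L ⇒ W
Reading off the rows marked L gives the requested list; there are 15 such values of n.

0, 1, 4, 7, 9, 11, 13, 15, 17, 19, 23, 25, 28, 31, 36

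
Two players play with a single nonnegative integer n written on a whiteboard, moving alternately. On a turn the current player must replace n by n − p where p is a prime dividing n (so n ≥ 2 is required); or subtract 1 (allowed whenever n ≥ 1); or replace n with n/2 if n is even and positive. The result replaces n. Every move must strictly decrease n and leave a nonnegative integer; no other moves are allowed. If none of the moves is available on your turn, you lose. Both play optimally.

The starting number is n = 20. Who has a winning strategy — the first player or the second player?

The second player wins.

Positions with no move are L. A position that does have a move is losing for the player to move precisely when every available move leads to a winning position for the opponent. Fill in the labels:
n=0: no move → L
n=1: →0(L), so W
n=2: →0(L), so W
n=3: →0(L), so W
n=4: →2(W), 3(W) — all W, so L
n=5: →0(L), so W
n=6: →4(L), so W
n=7: →0(L), so W
n=8: →4(L), so W
n=9: →6(W), 8(W) — all W, so L
n=10: →9(L), so W
n=11: →0(L), so W
n=12: →9(L), so W
n=13: →0(L), so W
n=14: →7(W), 12(W), 13(W) — all W, so L
n=15: →14(L), so W
n=16: →14(L), so W
n=17: →0(L), so W
n=18: →9(L), so W
n=19: →0(L), so W
n=20: →10(W), 15(W), 18(W), 19(W) — all W, so L
Every move from 20 reaches a W position, so the mover loses.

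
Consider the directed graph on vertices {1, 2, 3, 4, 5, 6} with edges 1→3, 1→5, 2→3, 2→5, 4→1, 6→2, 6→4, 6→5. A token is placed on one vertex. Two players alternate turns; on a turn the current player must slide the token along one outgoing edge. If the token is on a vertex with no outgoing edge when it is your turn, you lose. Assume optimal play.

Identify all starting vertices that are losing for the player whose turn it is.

3, 4, 5

Use the standard recursion: the mover loses at a terminal position; elsewhere, the mover wins exactly when some move hands the opponent an L position.
Every edge goes from a vertex to one that appears earlier in the order 5, 3, 1, 2, 4, 6, so processing vertices in that order labels each vertex after all of its successors.
5: no outgoing edge → L
3: no outgoing edge → L
1: can move to 3, which is L ⇒ W
2: can move to 3, which is L ⇒ W
4: the only move is to 1(W), a W ⇒ L
6: can move to 4, which is L ⇒ W
The losing starting vertices are exactly the entries labelled L in this table (3 of them).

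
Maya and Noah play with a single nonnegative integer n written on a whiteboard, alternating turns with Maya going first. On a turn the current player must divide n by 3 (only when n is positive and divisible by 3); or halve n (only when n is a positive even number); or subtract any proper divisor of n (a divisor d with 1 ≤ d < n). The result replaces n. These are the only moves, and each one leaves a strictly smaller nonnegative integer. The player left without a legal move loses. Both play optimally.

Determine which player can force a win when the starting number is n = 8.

Maya wins.

Label each position W (a win for the player to move) or L (a loss). A position with no legal move is L; any other position is W exactly when some move reaches an L, and L when every move reaches a W.
n=0: no move → L
n=1: no move → L
n=2: reaches L-position 1 → W
n=3: reaches L-position 1 → W
n=4: only reaches 2(W), 3(W), all W → L
n=5: reaches L-position 4 → W
n=6: reaches L-position 4 → W
n=7: only reaches 6(W), which is W → L
n=8: reaches L-position 4 → W
The starting position 8 is W: Maya should move to 4, handing over an L position.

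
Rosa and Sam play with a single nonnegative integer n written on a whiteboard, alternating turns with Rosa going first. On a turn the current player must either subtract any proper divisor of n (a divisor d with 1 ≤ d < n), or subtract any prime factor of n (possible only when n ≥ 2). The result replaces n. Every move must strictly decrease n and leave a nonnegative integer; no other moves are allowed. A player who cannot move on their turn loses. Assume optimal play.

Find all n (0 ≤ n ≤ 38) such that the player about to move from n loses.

Use the standard recursion: the mover loses at a terminal position; elsewhere, the mover wins exactly when some move hands the opponent an L position.
n=0: no move → L
n=1: no move → L
n=2: →0(L), so W
n=3: →0(L), so W
n=4: →2(W), 3(W) — all W, so L
n=5: →0(L), so W
n=6: →4(L), so W
n=7: →0(L), so W
n=8: →4(L), so W
n=9: →6(W), 8(W) — all W, so L
n=10: →9(L), so W
n=11: →0(L), so W
n=12: →9(L), so W
n=13: →0(L), so W
n=14: →7(W), 12(W), 13(W) — all W, so L
n=15: →14(L), so W
n=16: →14(L), so W
n=17: →0(L), so W
n=18: →9(L), so W
n=19: →0(L), so W
n=20: →10(W), 15(W), 16(W), 18(W), 19(W) — all W, so L
n=21: →14(L), so W
n=22: →20(L), so W
n=23: →0(L), so W
n=24: →20(L), so W
n=25: →20(L), so W
n=26: →13(W), 24(W), 25(W) — all W, so L
n=27: →26(L), so W
n=28: →14(L), so W
n=29: →0(L), so W
n=30: →20(L), so W
n=31: →0(L), so W
n=32: →16(W), 24(W), 28(W), 30(W), 31(W) — all W, so L
n=33: →32(L), so W
n=34: →32(L), so W
n=35: →28(W), 30(W), 34(W) — all W, so L
n=36: →32(L), so W
n=37: →0(L), so W
n=38: →19(W), 36(W), 37(W) — all W, so L
The losing starting values of n are exactly the entries labelled L in this table (10 of them).

0, 1, 4, 9, 14, 20, 26, 32, 35, 38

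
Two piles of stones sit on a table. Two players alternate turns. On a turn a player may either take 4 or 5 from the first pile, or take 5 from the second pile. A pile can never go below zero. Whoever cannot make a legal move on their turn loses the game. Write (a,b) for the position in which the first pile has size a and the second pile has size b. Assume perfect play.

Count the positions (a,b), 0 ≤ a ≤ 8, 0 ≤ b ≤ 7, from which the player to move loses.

Classify positions by backward induction: terminal positions (no move available) are L. From any other position, the mover wins iff some move reaches an L.
Every move lowers a or b (never raises either), so fill the grid row by row in increasing a, and left to right within a row: each cell's successors are then already labelled.
      b=0  b=1  b=2  b=3  b=4  b=5  b=6  b=7
a=0:    L    L    L    L    L    W    W    W
a=1:    L    L    L    L    L    W    W    W
a=2:    L    L    L    L    L    W    W    W
a=3:    L    L    L    L    L    W    W    W
a=4:    W    W    W    W    W    L    L    L
a=5:    W    W    W    W    W    L    L    L
a=6:    W    W    W    W    W    L    L    L
a=7:    W    W    W    W    W    L    L    L
a=8:    W    W    W    W    W    W    W    W
Cells with no legal move (terminal, hence L): (0,0), (0,1), (0,2), (0,3), (0,4), (1,0), (1,1), (1,2), (1,3), (1,4), (2,0), (2,1), (2,2), (2,3), (2,4), (3,0), (3,1), (3,2), (3,3), (3,4).
The remaining L cells, each justified by listing all of its moves:
(4,5): moves to (0,5)(W), (4,0)(W); every one is W ⇒ L
(4,6): moves to (0,6)(W), (4,1)(W); every one is W ⇒ L
(4,7): moves to (0,7)(W), (4,2)(W); every one is W ⇒ L
(5,5): moves to (1,5)(W), (0,5)(W), (5,0)(W); every one is W ⇒ L
(5,6): moves to (1,6)(W), (0,6)(W), (5,1)(W); every one is W ⇒ L
(5,7): moves to (1,7)(W), (0,7)(W), (5,2)(W); every one is W ⇒ L
(6,5): moves to (2,5)(W), (1,5)(W), (6,0)(W); every one is W ⇒ L
(6,6): moves to (2,6)(W), (1,6)(W), (6,1)(W); every one is W ⇒ L
(6,7): moves to (2,7)(W), (1,7)(W), (6,2)(W); every one is W ⇒ L
(7,5): moves to (3,5)(W), (2,5)(W), (7,0)(W); every one is W ⇒ L
(7,6): moves to (3,6)(W), (2,6)(W), (7,1)(W); every one is W ⇒ L
(7,7): moves to (3,7)(W), (2,7)(W), (7,2)(W); every one is W ⇒ L
Every other cell has at least one move into one of the L cells above, so it is W.
L cells per row: a=0: 5, a=1: 5, a=2: 5, a=3: 5, a=4: 3, a=5: 3, a=6: 3, a=7: 3, a=8: 0; total 32.

32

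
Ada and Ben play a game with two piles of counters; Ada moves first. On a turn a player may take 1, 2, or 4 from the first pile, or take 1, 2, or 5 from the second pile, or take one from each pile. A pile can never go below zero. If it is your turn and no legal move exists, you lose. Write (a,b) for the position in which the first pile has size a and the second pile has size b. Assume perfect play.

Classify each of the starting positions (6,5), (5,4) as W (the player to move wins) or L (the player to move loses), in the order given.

Classify positions by backward induction: terminal positions (no move available) are L. From any other position, the mover wins iff some move reaches an L.
No move ever increases a pile, so every position that can arise here has a ≤ 6 and b ≤ 5; it is enough to label the cells with 0 ≤ a ≤ 6 and 0 ≤ b ≤ 5.
Every move lowers a or b (never raises either), so fill the grid row by row in increasing a, and left to right within a row: each cell's successors are then already labelled.
      b=0  b=1  b=2  b=3  b=4  b=5
a=0:    L    W    W    L    W    W
a=1:    W    W    L    W    W    L
a=2:    W    L    W    W    L    W
a=3:    L    W    W    L    W    W
a=4:    W    W    L    W    W    L
a=5:    W    L    W    W    L    W
a=6:    L    W    W    L    W    W
Cells with no legal move (terminal, hence L): (0,0).
The remaining L cells, each justified by listing all of its moves:
(0,3): L (options (0,2)(W), (0,1)(W) are all W)
(1,2): L (options (0,2)(W), (1,1)(W), (1,0)(W), (0,1)(W) are all W)
(1,5): L (options (0,5)(W), (1,4)(W), (1,3)(W), (1,0)(W), (0,4)(W) are all W)
(2,1): L (options (1,1)(W), (0,1)(W), (2,0)(W), (1,0)(W) are all W)
(2,4): L (options (1,4)(W), (0,4)(W), (2,3)(W), (2,2)(W), (1,3)(W) are all W)
(3,0): L (options (2,0)(W), (1,0)(W) are all W)
(3,3): L (options (2,3)(W), (1,3)(W), (3,2)(W), (3,1)(W), (2,2)(W) are all W)
(4,2): L (options (3,2)(W), (2,2)(W), (0,2)(W), (4,1)(W), (4,0)(W), (3,1)(W) are all W)
(4,5): L (options (3,5)(W), (2,5)(W), (0,5)(W), (4,4)(W), (4,3)(W), (4,0)(W), (3,4)(W) are all W)
(5,1): L (options (4,1)(W), (3,1)(W), (1,1)(W), (5,0)(W), (4,0)(W) are all W)
(5,4): L (options (4,4)(W), (3,4)(W), (1,4)(W), (5,3)(W), (5,2)(W), (4,3)(W) are all W)
(6,0): L (options (5,0)(W), (4,0)(W), (2,0)(W) are all W)
(6,3): L (options (5,3)(W), (4,3)(W), (2,3)(W), (6,2)(W), (6,1)(W), (5,2)(W) are all W)
Every other cell has at least one move into one of the L cells above, so it is W.
(6,5): the move to (4,5) reaches an L cell, so W
(5,4): one of the L cells justified above, so L

(6,5): W, (5,4): L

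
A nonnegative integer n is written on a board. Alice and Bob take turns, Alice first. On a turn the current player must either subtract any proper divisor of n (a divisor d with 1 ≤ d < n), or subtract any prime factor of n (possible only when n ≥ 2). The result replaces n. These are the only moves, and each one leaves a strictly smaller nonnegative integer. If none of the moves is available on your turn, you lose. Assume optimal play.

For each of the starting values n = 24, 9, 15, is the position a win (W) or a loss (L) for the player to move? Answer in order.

Work bottom-up. With no move the player to move loses. Otherwise the position is W if at least one move leads to an L position for the opponent, and L if every move leads to a W.
n=0: no move → L
n=1: no move → L
n=2: reaches L-position 0 → W
n=3: reaches L-position 0 → W
n=4: only reaches 2(W), 3(W), all W → L
n=5: reaches L-position 0 → W
n=6: reaches L-position 4 → W
n=7: reaches L-position 0 → W
n=8: reaches L-position 4 → W
n=9: only reaches 6(W), 8(W), all W → L
n=10: reaches L-position 9 → W
n=11: reaches L-position 0 → W
n=12: reaches L-position 9 → W
n=13: reaches L-position 0 → W
n=14: only reaches 7(W), 12(W), 13(W), all W → L
n=15: reaches L-position 14 → W
n=16: reaches L-position 14 → W
n=17: reaches L-position 0 → W
n=18: reaches L-position 9 → W
n=19: reaches L-position 0 → W
n=20: only reaches 10(W), 15(W), 16(W), 18(W), 19(W), all W → L
n=21: reaches L-position 14 → W
n=22: reaches L-position 20 → W
n=23: reaches L-position 0 → W
n=24: reaches L-position 20 → W

24: W, 9: L, 15: W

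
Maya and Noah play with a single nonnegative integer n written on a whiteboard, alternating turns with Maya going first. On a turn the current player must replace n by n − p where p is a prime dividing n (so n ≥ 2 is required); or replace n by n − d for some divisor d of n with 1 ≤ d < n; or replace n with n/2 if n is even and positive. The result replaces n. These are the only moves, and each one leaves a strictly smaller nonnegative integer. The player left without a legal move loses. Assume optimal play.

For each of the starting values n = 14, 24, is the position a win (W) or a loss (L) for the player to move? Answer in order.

Work bottom-up. With no move the player to move loses. Otherwise the position is W if at least one move leads to an L position for the opponent, and L if every move leads to a W.
n=0: no move → L
n=1: no move → L
n=2: →0(L), so W
n=3: →0(L), so W
n=4: →2(W), 3(W) — all W, so L
n=5: →0(L), so W
n=6: →4(L), so W
n=7: →0(L), so W
n=8: →4(L), so W
n=9: →6(W), 8(W) — all W, so L
n=10: →9(L), so W
n=11: →0(L), so W
n=12: →9(L), so W
n=13: →0(L), so W
n=14: →7(W), 12(W), 13(W) — all W, so L
n=15: →14(L), so W
n=16: →14(L), so W
n=17: →0(L), so W
n=18: →9(L), so W
n=19: →0(L), so W
n=20: →10(W), 15(W), 16(W), 18(W), 19(W) — all W, so L
n=21: →14(L), so W
n=22: →20(L), so W
n=23: →0(L), so W
n=24: →20(L), so W

14: L, 24: W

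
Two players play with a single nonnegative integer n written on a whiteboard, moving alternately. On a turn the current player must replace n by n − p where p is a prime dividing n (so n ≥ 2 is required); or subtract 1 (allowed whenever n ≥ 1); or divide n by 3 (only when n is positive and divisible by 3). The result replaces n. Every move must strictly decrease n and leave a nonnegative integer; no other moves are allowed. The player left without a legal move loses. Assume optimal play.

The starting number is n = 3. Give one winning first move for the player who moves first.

Use the standard recursion: the mover loses at a terminal position; elsewhere, the mover wins exactly when some move hands the opponent an L position.
n=0: no move → L
n=1: W (go to 0, an L position)
n=2: W (go to 0, an L position)
n=3: W (go to 0, an L position)
From 3, the L positions reachable in one move are: 0.

Move to 0.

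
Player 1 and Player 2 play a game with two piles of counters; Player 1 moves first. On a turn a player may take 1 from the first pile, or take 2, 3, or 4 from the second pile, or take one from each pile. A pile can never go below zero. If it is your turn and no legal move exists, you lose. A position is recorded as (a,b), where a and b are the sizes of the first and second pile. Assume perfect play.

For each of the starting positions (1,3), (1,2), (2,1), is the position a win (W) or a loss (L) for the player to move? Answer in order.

(1,3): L, (1,2): W, (2,1): L

Build the W/L table. Terminal = L. A non-terminal position is W if it has a move to some L; otherwise it is L.
No move ever increases a pile, so every position that can arise here has a ≤ 2 and b ≤ 3; it is enough to label the cells with 0 ≤ a ≤ 2 and 0 ≤ b ≤ 3.
Every move lowers a or b (never raises either), so fill the grid row by row in increasing a, and left to right within a row: each cell's successors are then already labelled.
      b=0  b=1  b=2  b=3
a=0:    L    L    W    W
a=1:    W    W    W    L
a=2:    L    L    W    W
Cells with no legal move (terminal, hence L): (0,0), (0,1).
The remaining L cells, each justified by listing all of its moves:
(1,3): →(0,3)(W), (1,1)(W), (1,0)(W), (0,2)(W) — all W, so L
(2,0): →(1,0)(W) only, which is W, so L
(2,1): →(1,1)(W), (1,0)(W) — all W, so L
Every other cell has at least one move into one of the L cells above, so it is W.
(1,3): one of the L cells justified above, so L
(1,2): the move to (0,1) reaches an L cell, so W
(2,1): one of the L cells justified above, so L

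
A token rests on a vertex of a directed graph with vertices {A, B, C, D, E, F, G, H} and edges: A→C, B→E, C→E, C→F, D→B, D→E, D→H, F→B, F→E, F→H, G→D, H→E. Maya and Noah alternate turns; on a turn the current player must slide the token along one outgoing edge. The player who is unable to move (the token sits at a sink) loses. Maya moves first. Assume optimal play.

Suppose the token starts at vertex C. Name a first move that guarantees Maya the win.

Move to E.

Use the standard recursion: the mover loses at a terminal position; elsewhere, the mover wins exactly when some move hands the opponent an L position.
Every edge goes from a vertex to one that appears earlier in the order E, B, H, F, C, D, G, A, so processing vertices in that order labels each vertex after all of its successors.
E: no outgoing edge → L
B: can move to E, which is L ⇒ W
H: can move to E, which is L ⇒ W
F: can move to E, which is L ⇒ W
C: can move to E, which is L ⇒ W
D: can move to E, which is L ⇒ W
G: the only move is to D(W), a W ⇒ L
A: the only move is to C(W), a W ⇒ L
From C, the L positions reachable in one move are: E.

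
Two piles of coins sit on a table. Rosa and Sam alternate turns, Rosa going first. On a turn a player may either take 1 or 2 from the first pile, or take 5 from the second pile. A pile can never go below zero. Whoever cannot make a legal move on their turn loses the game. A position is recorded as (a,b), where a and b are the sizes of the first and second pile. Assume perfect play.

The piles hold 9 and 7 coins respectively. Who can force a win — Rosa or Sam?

Classify positions by backward induction: terminal positions (no move available) are L. From any other position, the mover wins iff some move reaches an L.
No move ever increases a pile, so every position that can arise here has a ≤ 9 and b ≤ 7; it is enough to label the cells with 0 ≤ a ≤ 9 and 0 ≤ b ≤ 7.
Every move lowers a or b (never raises either), so fill the grid row by row in increasing a, and left to right within a row: each cell's successors are then already labelled.
      b=0  b=1  b=2  b=3  b=4  b=5  b=6  b=7
a=0:    L    L    L    L    L    W    W    W
a=1:    W    W    W    W    W    L    L    L
a=2:    W    W    W    W    W    W    W    W
a=3:    L    L    L    L    L    W    W    W
a=4:    W    W    W    W    W    L    L    L
a=5:    W    W    W    W    W    W    W    W
a=6:    L    L    L    L    L    W    W    W
a=7:    W    W    W    W    W    L    L    L
a=8:    W    W    W    W    W    W    W    W
a=9:    L    L    L    L    L    W    W    W
Cells with no legal move (terminal, hence L): (0,0), (0,1), (0,2), (0,3), (0,4).
The remaining L cells, each justified by listing all of its moves:
(1,5): only reaches (0,5)(W), (1,0)(W), all W → L
(1,6): only reaches (0,6)(W), (1,1)(W), all W → L
(1,7): only reaches (0,7)(W), (1,2)(W), all W → L
(3,0): only reaches (2,0)(W), (1,0)(W), all W → L
(3,1): only reaches (2,1)(W), (1,1)(W), all W → L
(3,2): only reaches (2,2)(W), (1,2)(W), all W → L
(3,3): only reaches (2,3)(W), (1,3)(W), all W → L
(3,4): only reaches (2,4)(W), (1,4)(W), all W → L
(4,5): only reaches (3,5)(W), (2,5)(W), (4,0)(W), all W → L
(4,6): only reaches (3,6)(W), (2,6)(W), (4,1)(W), all W → L
(4,7): only reaches (3,7)(W), (2,7)(W), (4,2)(W), all W → L
(6,0): only reaches (5,0)(W), (4,0)(W), all W → L
(6,1): only reaches (5,1)(W), (4,1)(W), all W → L
(6,2): only reaches (5,2)(W), (4,2)(W), all W → L
(6,3): only reaches (5,3)(W), (4,3)(W), all W → L
(6,4): only reaches (5,4)(W), (4,4)(W), all W → L
(7,5): only reaches (6,5)(W), (5,5)(W), (7,0)(W), all W → L
(7,6): only reaches (6,6)(W), (5,6)(W), (7,1)(W), all W → L
(7,7): only reaches (6,7)(W), (5,7)(W), (7,2)(W), all W → L
(9,0): only reaches (8,0)(W), (7,0)(W), all W → L
(9,1): only reaches (8,1)(W), (7,1)(W), all W → L
(9,2): only reaches (8,2)(W), (7,2)(W), all W → L
(9,3): only reaches (8,3)(W), (7,3)(W), all W → L
(9,4): only reaches (8,4)(W), (7,4)(W), all W → L
Every other cell has at least one move into one of the L cells above, so it is W.
The starting position (9,7) is W: Rosa should move to (7,7), handing over an L position.

Rosa wins.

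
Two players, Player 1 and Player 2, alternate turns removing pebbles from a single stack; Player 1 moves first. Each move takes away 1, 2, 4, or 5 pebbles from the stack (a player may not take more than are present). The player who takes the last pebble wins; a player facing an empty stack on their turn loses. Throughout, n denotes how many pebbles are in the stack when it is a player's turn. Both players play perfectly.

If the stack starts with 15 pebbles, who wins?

Use the standard recursion: the mover loses at a terminal position; elsewhere, the mover wins exactly when some move hands the opponent an L position.
n=0: no move → L
n=1: can move to 0, which is L ⇒ W
n=2: can move to 0, which is L ⇒ W
n=3: moves to 2(W), 1(W); every one is W ⇒ L
n=4: can move to 3, which is L ⇒ W
n=5: can move to 3, which is L ⇒ W
n=6: moves to 5(W), 4(W), 2(W), 1(W); every one is W ⇒ L
n=7: can move to 6, which is L ⇒ W
n=8: can move to 6, which is L ⇒ W
n=9: moves to 8(W), 7(W), 5(W), 4(W); every one is W ⇒ L
n=10: can move to 9, which is L ⇒ W
n=11: can move to 9, which is L ⇒ W
n=12: moves to 11(W), 10(W), 8(W), 7(W); every one is W ⇒ L
n=13: can move to 12, which is L ⇒ W
n=14: can move to 12, which is L ⇒ W
n=15: moves to 14(W), 13(W), 11(W), 10(W); every one is W ⇒ L
The starting position 15 is L: whatever Player 1 does, the opponent receives a W position.

Player 2 wins.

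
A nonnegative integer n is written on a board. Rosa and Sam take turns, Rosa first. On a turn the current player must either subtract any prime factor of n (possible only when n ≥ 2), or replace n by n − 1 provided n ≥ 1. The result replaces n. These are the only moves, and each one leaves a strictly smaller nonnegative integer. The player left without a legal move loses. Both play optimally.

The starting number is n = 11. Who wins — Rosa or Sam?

Rosa wins.

Classify positions by backward induction: terminal positions (no move available) are L. From any other position, the mover wins iff some move reaches an L.
n=0: no move → L
n=1: can move to 0, which is L ⇒ W
n=2: can move to 0, which is L ⇒ W
n=3: can move to 0, which is L ⇒ W
n=4: moves to 2(W), 3(W); every one is W ⇒ L
n=5: can move to 0, which is L ⇒ W
n=6: can move to 4, which is L ⇒ W
n=7: can move to 0, which is L ⇒ W
n=8: moves to 6(W), 7(W); every one is W ⇒ L
n=9: can move to 8, which is L ⇒ W
n=10: can move to 8, which is L ⇒ W
n=11: can move to 0, which is L ⇒ W
From 11 Rosa can move to 0, reaching an L position.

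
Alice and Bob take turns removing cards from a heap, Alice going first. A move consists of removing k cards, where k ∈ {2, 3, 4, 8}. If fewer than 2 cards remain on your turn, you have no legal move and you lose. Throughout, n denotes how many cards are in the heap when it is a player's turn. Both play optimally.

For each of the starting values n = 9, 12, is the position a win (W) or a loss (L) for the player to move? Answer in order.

9: W, 12: L

Positions with no move are L. A position that does have a move is losing for the player to move precisely when every available move leads to a winning position for the opponent. Fill in the labels:
n=0: no move → L
n=1: no move → L
n=2: can move to 0, which is L ⇒ W
n=3: can move to 1, which is L ⇒ W
n=4: can move to 1, which is L ⇒ W
n=5: can move to 1, which is L ⇒ W
n=6: moves to 4(W), 3(W), 2(W); every one is W ⇒ L
n=7: moves to 5(W), 4(W), 3(W); every one is W ⇒ L
n=8: can move to 6, which is L ⇒ W
n=9: can move to 7, which is L ⇒ W
n=10: can move to 7, which is L ⇒ W
n=11: can move to 7, which is L ⇒ W
n=12: moves to 10(W), 9(W), 8(W), 4(W); every one is W ⇒ L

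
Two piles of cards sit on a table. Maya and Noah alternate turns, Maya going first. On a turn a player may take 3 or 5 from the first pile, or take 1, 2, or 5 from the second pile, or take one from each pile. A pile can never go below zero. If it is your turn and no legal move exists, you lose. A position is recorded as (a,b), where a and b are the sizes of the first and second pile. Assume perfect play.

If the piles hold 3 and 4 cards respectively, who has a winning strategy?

Maya wins.

Positions with no move are L. A position that does have a move is losing for the player to move precisely when every available move leads to a winning position for the opponent. Fill in the labels:
No move ever increases a pile, so every position that can arise here has a ≤ 3 and b ≤ 4; it is enough to label the cells with 0 ≤ a ≤ 3 and 0 ≤ b ≤ 4.
Every move lowers a or b (never raises either), so fill the grid row by row in increasing a, and left to right within a row: each cell's successors are then already labelled.
      b=0  b=1  b=2  b=3  b=4
a=0:    L    W    W    L    W
a=1:    L    W    W    L    W
a=2:    L    W    W    L    W
a=3:    W    W    L    W    W
Cells with no legal move (terminal, hence L): (0,0), (1,0), (2,0).
The remaining L cells, each justified by listing all of its moves:
(0,3): →(0,2)(W), (0,1)(W) — all W, so L
(1,3): →(1,2)(W), (1,1)(W), (0,2)(W) — all W, so L
(2,3): →(2,2)(W), (2,1)(W), (1,2)(W) — all W, so L
(3,2): →(0,2)(W), (3,1)(W), (3,0)(W), (2,1)(W) — all W, so L
Every other cell has at least one move into one of the L cells above, so it is W.
The starting position (3,4) is W: Maya should move to (3,2), handing over an L position.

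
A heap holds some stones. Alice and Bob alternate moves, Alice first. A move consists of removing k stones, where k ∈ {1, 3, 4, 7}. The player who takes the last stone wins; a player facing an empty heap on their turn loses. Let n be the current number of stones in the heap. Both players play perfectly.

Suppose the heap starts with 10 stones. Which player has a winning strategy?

Use the standard recursion: the mover loses at a terminal position; elsewhere, the mover wins exactly when some move hands the opponent an L position.
n=0: no move → L
n=1: W (go to 0, an L position)
n=2: L (sole option 1(W) is W)
n=3: W (go to 2, an L position)
n=4: W (go to 0, an L position)
n=5: W (go to 2, an L position)
n=6: W (go to 2, an L position)
n=7: W (go to 0, an L position)
n=8: L (options 7(W), 5(W), 4(W), 1(W) are all W)
n=9: W (go to 8, an L position)
n=10: L (options 9(W), 7(W), 6(W), 3(W) are all W)
The starting position 10 is L: whatever Alice does, the opponent receives a W position.

Bob wins.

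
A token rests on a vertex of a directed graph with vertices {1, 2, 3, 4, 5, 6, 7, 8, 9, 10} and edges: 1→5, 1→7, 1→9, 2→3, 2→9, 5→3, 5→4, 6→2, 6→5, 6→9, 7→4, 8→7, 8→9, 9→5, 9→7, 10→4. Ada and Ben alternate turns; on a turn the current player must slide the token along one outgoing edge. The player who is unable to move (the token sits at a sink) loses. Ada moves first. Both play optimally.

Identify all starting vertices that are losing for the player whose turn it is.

Compute win/loss labels from the base case upward. A position with no move is L. Any other position is W if it can reach an L in one move, else L.
Every edge goes from a vertex to one that appears earlier in the order 4, 3, 7, 5, 9, 1, 8, 2, 6, 10, so processing vertices in that order labels each vertex after all of its successors.
4: no outgoing edge → L
3: no outgoing edge → L
7: can move to 4, which is L ⇒ W
5: can move to 3, which is L ⇒ W
9: moves to 5(W), 7(W); every one is W ⇒ L
1: can move to 9, which is L ⇒ W
8: can move to 9, which is L ⇒ W
2: can move to 9, which is L ⇒ W
6: can move to 9, which is L ⇒ W
10: can move to 4, which is L ⇒ W
Reading off the rows marked L gives the requested list; there are 3 such vertices.

3, 4, 9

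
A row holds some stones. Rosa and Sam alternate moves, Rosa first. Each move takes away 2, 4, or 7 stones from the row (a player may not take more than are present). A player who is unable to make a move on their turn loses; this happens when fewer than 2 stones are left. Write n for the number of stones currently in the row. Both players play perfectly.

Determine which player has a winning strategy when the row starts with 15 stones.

Sam wins.

Compute win/loss labels from the base case upward. A position with no move is L. Any other position is W if it can reach an L in one move, else L.
n=0: no move → L
n=1: no move → L
n=2: reaches L-position 0 → W
n=3: reaches L-position 1 → W
n=4: reaches L-position 0 → W
n=5: reaches L-position 1 → W
n=6: only reaches 4(W), 2(W), all W → L
n=7: reaches L-position 0 → W
n=8: reaches L-position 6 → W
n=9: only reaches 7(W), 5(W), 2(W), all W → L
n=10: reaches L-position 6 → W
n=11: reaches L-position 9 → W
n=12: only reaches 10(W), 8(W), 5(W), all W → L
n=13: reaches L-position 9 → W
n=14: reaches L-position 12 → W
n=15: only reaches 13(W), 11(W), 8(W), all W → L
Every move from 15 reaches a W position, so the mover loses.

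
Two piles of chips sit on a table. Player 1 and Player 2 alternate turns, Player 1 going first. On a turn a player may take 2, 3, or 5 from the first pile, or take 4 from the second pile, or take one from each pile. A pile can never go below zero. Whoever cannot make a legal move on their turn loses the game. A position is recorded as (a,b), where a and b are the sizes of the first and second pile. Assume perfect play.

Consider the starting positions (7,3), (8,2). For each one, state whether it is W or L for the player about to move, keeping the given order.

Build the W/L table. Terminal = L. A non-terminal position is W if it has a move to some L; otherwise it is L.
No move ever increases a pile, so every position that can arise here has a ≤ 8 and b ≤ 3; it is enough to label the cells with 0 ≤ a ≤ 8 and 0 ≤ b ≤ 3.
Every move lowers a or b (never raises either), so fill the grid row by row in increasing a, and left to right within a row: each cell's successors are then already labelled.
      b=0  b=1  b=2  b=3
a=0:    L    L    L    L
a=1:    L    W    W    W
a=2:    W    W    W    W
a=3:    W    W    W    W
a=4:    W    L    L    L
a=5:    W    W    W    W
a=6:    W    W    W    W
a=7:    L    W    W    W
a=8:    L    W    L    L
Cells with no legal move (terminal, hence L): (0,0), (0,1), (0,2), (0,3), (1,0).
The remaining L cells, each justified by listing all of its moves:
(4,1): →(2,1)(W), (1,1)(W), (3,0)(W) — all W, so L
(4,2): →(2,2)(W), (1,2)(W), (3,1)(W) — all W, so L
(4,3): →(2,3)(W), (1,3)(W), (3,2)(W) — all W, so L
(7,0): →(5,0)(W), (4,0)(W), (2,0)(W) — all W, so L
(8,0): →(6,0)(W), (5,0)(W), (3,0)(W) — all W, so L
(8,2): →(6,2)(W), (5,2)(W), (3,2)(W), (7,1)(W) — all W, so L
(8,3): →(6,3)(W), (5,3)(W), (3,3)(W), (7,2)(W) — all W, so L
Every other cell has at least one move into one of the L cells above, so it is W.
(7,3): the move to (4,3) reaches an L cell, so W
(8,2): one of the L cells justified above, so L

(7,3): W, (8,2): L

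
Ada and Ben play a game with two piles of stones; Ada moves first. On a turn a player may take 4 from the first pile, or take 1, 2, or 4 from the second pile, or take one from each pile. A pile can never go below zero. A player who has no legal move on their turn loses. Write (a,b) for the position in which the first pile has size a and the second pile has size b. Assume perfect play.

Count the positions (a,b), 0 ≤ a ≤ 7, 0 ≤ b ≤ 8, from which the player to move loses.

Work bottom-up. With no move the player to move loses. Otherwise the position is W if at least one move leads to an L position for the opponent, and L if every move leads to a W.
Every move lowers a or b (never raises either), so fill the grid row by row in increasing a, and left to right within a row: each cell's successors are then already labelled.
      b=0  b=1  b=2  b=3  b=4  b=5  b=6  b=7  b=8
a=0:    L    W    W    L    W    W    L    W    W
a=1:    L    W    W    L    W    W    L    W    W
a=2:    L    W    W    L    W    W    L    W    W
a=3:    L    W    W    L    W    W    L    W    W
a=4:    W    W    L    W    W    L    W    W    L
a=5:    W    L    W    W    L    W    W    L    W
a=6:    W    L    W    W    L    W    W    L    W
a=7:    W    L    W    W    L    W    W    L    W
Cells with no legal move (terminal, hence L): (0,0), (1,0), (2,0), (3,0).
The remaining L cells, each justified by listing all of its moves:
(0,3): only reaches (0,2)(W), (0,1)(W), all W → L
(0,6): only reaches (0,5)(W), (0,4)(W), (0,2)(W), all W → L
(1,3): only reaches (1,2)(W), (1,1)(W), (0,2)(W), all W → L
(1,6): only reaches (1,5)(W), (1,4)(W), (1,2)(W), (0,5)(W), all W → L
(2,3): only reaches (2,2)(W), (2,1)(W), (1,2)(W), all W → L
(2,6): only reaches (2,5)(W), (2,4)(W), (2,2)(W), (1,5)(W), all W → L
(3,3): only reaches (3,2)(W), (3,1)(W), (2,2)(W), all W → L
(3,6): only reaches (3,5)(W), (3,4)(W), (3,2)(W), (2,5)(W), all W → L
(4,2): only reaches (0,2)(W), (4,1)(W), (4,0)(W), (3,1)(W), all W → L
(4,5): only reaches (0,5)(W), (4,4)(W), (4,3)(W), (4,1)(W), (3,4)(W), all W → L
(4,8): only reaches (0,8)(W), (4,7)(W), (4,6)(W), (4,4)(W), (3,7)(W), all W → L
(5,1): only reaches (1,1)(W), (5,0)(W), (4,0)(W), all W → L
(5,4): only reaches (1,4)(W), (5,3)(W), (5,2)(W), (5,0)(W), (4,3)(W), all W → L
(5,7): only reaches (1,7)(W), (5,6)(W), (5,5)(W), (5,3)(W), (4,6)(W), all W → L
(6,1): only reaches (2,1)(W), (6,0)(W), (5,0)(W), all W → L
(6,4): only reaches (2,4)(W), (6,3)(W), (6,2)(W), (6,0)(W), (5,3)(W), all W → L
(6,7): only reaches (2,7)(W), (6,6)(W), (6,5)(W), (6,3)(W), (5,6)(W), all W → L
(7,1): only reaches (3,1)(W), (7,0)(W), (6,0)(W), all W → L
(7,4): only reaches (3,4)(W), (7,3)(W), (7,2)(W), (7,0)(W), (6,3)(W), all W → L
(7,7): only reaches (3,7)(W), (7,6)(W), (7,5)(W), (7,3)(W), (6,6)(W), all W → L
Every other cell has at least one move into one of the L cells above, so it is W.
L cells per row: a=0: 3, a=1: 3, a=2: 3, a=3: 3, a=4: 3, a=5: 3, a=6: 3, a=7: 3; total 24.

24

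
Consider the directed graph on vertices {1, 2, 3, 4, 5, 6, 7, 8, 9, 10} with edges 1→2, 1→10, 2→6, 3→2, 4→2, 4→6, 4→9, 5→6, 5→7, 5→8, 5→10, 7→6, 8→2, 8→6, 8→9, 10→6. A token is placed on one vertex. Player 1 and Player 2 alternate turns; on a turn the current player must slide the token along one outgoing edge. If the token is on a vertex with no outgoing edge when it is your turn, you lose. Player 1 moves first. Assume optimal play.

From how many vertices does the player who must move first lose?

Compute win/loss labels from the base case upward. A position with no move is L. Any other position is W if it can reach an L in one move, else L.
Every edge goes from a vertex to one that appears earlier in the order 9, 6, 2, 4, 8, 10, 7, 5, 3, 1, so processing vertices in that order labels each vertex after all of its successors.
9: no outgoing edge → L
6: no outgoing edge → L
2: →6(L), so W
4: →6(L), so W
8: →6(L), so W
10: →6(L), so W
7: →6(L), so W
5: →6(L), so W
3: →2(W) only, which is W, so L
1: →10(W), 2(W) — all W, so L
The L vertices are 1, 3, 6, 9; that is 4 in all.

4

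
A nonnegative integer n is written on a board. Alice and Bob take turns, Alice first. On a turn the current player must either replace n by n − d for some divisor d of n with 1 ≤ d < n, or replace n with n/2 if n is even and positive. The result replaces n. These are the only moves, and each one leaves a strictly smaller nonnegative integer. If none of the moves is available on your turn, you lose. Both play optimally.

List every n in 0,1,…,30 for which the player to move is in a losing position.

0, 1, 3, 5, 7, 9, 11, 13, 15, 17, 19, 21, 23, 25, 27, 29

Label each position W (a win for the player to move) or L (a loss). A position with no legal move is L; any other position is W exactly when some move reaches an L, and L when every move reaches a W.
n=0: no move → L
n=1: no move → L
n=2: W (go to 1, an L position)
n=3: L (sole option 2(W) is W)
n=4: W (go to 3, an L position)
n=5: L (sole option 4(W) is W)
n=6: W (go to 3, an L position)
n=7: L (sole option 6(W) is W)
n=8: W (go to 7, an L position)
n=9: L (options 6(W), 8(W) are all W)
n=10: W (go to 5, an L position)
n=11: L (sole option 10(W) is W)
n=12: W (go to 9, an L position)
n=13: L (sole option 12(W) is W)
n=14: W (go to 7, an L position)
n=15: L (options 10(W), 12(W), 14(W) are all W)
n=16: W (go to 15, an L position)
n=17: L (sole option 16(W) is W)
n=18: W (go to 9, an L position)
n=19: L (sole option 18(W) is W)
n=20: W (go to 15, an L position)
n=21: L (options 14(W), 18(W), 20(W) are all W)
n=22: W (go to 11, an L position)
n=23: L (sole option 22(W) is W)
n=24: W (go to 21, an L position)
n=25: L (options 20(W), 24(W) are all W)
n=26: W (go to 13, an L position)
n=27: L (options 18(W), 24(W), 26(W) are all W)
n=28: W (go to 21, an L position)
n=29: L (sole option 28(W) is W)
n=30: W (go to 15, an L position)
The losing starting values of n are exactly the entries labelled L in this table (16 of them).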